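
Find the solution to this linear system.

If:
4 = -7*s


Then:
s = -4/7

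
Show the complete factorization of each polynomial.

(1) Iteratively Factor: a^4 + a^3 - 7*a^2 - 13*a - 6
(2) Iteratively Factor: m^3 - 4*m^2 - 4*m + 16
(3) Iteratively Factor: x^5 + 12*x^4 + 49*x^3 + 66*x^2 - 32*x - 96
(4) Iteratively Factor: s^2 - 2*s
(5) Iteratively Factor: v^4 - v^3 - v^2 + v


(1) = (a + 1)*(a^3 - 7*a - 6) = (a + 1)^2*(a^2 - a - 6) = (a + 1)^2*(a + 2)*(a - 3)
(2) = (m + 2)*(m^2 - 6*m + 8) = (m - 4)*(m + 2)*(m - 2)
(3) = (x - 1)*(x^4 + 13*x^3 + 62*x^2 + 128*x + 96) = (x - 1)*(x + 4)*(x^3 + 9*x^2 + 26*x + 24) = (x - 1)*(x + 4)^2*(x^2 + 5*x + 6) = (x - 1)*(x + 2)*(x + 4)^2*(x + 3)
(4) = (s - 2)*(s)
(5) = (v - 1)*(v^3 - v) = (v - 1)*(v + 1)*(v^2 - v) = v*(v - 1)*(v + 1)*(v - 1)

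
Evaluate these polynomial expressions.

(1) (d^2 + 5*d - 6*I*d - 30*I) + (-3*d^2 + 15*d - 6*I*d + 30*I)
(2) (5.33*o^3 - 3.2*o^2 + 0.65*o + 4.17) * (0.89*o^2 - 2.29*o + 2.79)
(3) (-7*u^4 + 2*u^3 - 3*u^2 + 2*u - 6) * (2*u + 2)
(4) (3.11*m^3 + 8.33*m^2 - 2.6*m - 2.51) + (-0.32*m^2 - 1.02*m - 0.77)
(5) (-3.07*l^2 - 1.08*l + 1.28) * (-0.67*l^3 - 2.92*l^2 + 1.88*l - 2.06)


(1) = -2*d^2 + 20*d - 12*I*d
(2) = 4.7437*o^5 - 15.0537*o^4 + 22.7772*o^3 - 6.7052*o^2 - 7.7358*o + 11.6343
(3) = -14*u^5 - 10*u^4 - 2*u^3 - 2*u^2 - 8*u - 12
(4) = 3.11*m^3 + 8.01*m^2 - 3.62*m - 3.28
(5) = 2.0569*l^5 + 9.688*l^4 - 3.4756*l^3 + 0.5562*l^2 + 4.6312*l - 2.6368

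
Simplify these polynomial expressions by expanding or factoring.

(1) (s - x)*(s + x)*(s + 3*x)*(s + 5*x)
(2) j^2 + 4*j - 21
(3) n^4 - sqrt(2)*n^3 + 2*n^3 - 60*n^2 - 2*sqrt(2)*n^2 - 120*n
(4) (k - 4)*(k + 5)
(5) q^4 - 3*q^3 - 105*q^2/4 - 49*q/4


(1) = s^4 + 8*s^3*x + 14*s^2*x^2 - 8*s*x^3 - 15*x^4
(2) = (j - 3)*(j + 7)
(3) = n*(n + 2)*(n - 6*sqrt(2))*(n + 5*sqrt(2))
(4) = k^2 + k - 20
(5) = q*(q - 7)*(q + 1/2)*(q + 7/2)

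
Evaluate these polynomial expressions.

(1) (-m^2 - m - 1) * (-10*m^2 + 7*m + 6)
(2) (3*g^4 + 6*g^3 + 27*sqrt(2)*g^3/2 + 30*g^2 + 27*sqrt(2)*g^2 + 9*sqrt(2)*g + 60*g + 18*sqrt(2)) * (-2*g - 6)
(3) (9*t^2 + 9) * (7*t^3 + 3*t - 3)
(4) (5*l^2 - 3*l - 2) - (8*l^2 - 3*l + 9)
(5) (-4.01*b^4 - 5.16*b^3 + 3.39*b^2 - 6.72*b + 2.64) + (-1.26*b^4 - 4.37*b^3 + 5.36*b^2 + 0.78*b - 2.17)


(1) = 10*m^4 + 3*m^3 - 3*m^2 - 13*m - 6
(2) = -6*g^5 - 27*sqrt(2)*g^4 - 30*g^4 - 135*sqrt(2)*g^3 - 96*g^3 - 300*g^2 - 180*sqrt(2)*g^2 - 360*g - 90*sqrt(2)*g - 108*sqrt(2)
(3) = 63*t^5 + 90*t^3 - 27*t^2 + 27*t - 27
(4) = -3*l^2 - 11
(5) = -5.27*b^4 - 9.53*b^3 + 8.75*b^2 - 5.94*b + 0.47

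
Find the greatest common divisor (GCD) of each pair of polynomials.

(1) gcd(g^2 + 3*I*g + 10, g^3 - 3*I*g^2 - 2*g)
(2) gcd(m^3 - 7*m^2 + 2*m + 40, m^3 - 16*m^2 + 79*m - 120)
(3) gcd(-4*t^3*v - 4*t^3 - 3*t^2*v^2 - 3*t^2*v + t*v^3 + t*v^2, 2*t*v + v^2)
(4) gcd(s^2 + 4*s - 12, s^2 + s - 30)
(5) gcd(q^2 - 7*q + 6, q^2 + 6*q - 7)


(1) = g - 2*I
(2) = m - 5
(3) = gcd((-4*t + v)*(t + v)*(t*v + t), v*(2*t + v)) = 1
(4) = gcd((s - 2)*(s + 6), (s - 5)*(s + 6)) = s + 6
(5) = q - 1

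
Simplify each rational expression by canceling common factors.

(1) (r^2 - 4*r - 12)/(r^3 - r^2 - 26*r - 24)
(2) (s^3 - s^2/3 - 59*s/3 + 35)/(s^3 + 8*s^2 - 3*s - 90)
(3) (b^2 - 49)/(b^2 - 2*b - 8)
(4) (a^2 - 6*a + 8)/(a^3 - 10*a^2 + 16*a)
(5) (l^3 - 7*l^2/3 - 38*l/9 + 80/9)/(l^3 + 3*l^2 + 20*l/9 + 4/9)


(1) = (r + 2)/(r^2 + 5*r + 4)
(2) = (3*s - 7)/(3*s + 18)
(3) = (b^2 - 49)/(b^2 - 2*b - 8)
(4) = (a - 4)/(a^2 - 8*a)
(5) = (9*l^2 - 39*l + 40)/(9*l^2 + 9*l + 2)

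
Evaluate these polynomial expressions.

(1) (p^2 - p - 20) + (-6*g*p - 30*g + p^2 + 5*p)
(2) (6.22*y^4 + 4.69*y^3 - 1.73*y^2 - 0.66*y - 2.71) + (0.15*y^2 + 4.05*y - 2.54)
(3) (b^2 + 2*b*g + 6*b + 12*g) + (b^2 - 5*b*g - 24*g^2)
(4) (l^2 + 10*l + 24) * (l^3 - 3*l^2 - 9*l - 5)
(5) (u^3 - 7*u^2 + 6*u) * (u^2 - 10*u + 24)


(1) = -6*g*p - 30*g + 2*p^2 + 4*p - 20
(2) = 6.22*y^4 + 4.69*y^3 - 1.58*y^2 + 3.39*y - 5.25
(3) = 2*b^2 - 3*b*g + 6*b - 24*g^2 + 12*g
(4) = l^5 + 7*l^4 - 15*l^3 - 167*l^2 - 266*l - 120
(5) = u^5 - 17*u^4 + 100*u^3 - 228*u^2 + 144*u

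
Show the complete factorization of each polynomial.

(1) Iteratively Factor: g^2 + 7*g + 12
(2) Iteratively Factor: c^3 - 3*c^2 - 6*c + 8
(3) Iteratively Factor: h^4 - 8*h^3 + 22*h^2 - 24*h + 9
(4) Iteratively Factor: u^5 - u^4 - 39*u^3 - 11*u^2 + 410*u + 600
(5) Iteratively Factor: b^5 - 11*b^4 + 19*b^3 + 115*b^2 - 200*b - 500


(1) = (g + 4)*(g + 3)
(2) = (c + 2)*(c^2 - 5*c + 4) = (c - 1)*(c + 2)*(c - 4)
(3) = (h - 3)*(h^3 - 5*h^2 + 7*h - 3) = (h - 3)*(h - 1)*(h^2 - 4*h + 3) = (h - 3)*(h - 1)^2*(h - 3)
(4) = (u - 5)*(u^4 + 4*u^3 - 19*u^2 - 106*u - 120) = (u - 5)*(u + 3)*(u^3 + u^2 - 22*u - 40) = (u - 5)^2*(u + 3)*(u^2 + 6*u + 8) = (u - 5)^2*(u + 2)*(u + 3)*(u + 4)
(5) = (b - 5)*(b^4 - 6*b^3 - 11*b^2 + 60*b + 100) = (b - 5)*(b + 2)*(b^3 - 8*b^2 + 5*b + 50) = (b - 5)*(b + 2)^2*(b^2 - 10*b + 25) = (b - 5)^2*(b + 2)^2*(b - 5)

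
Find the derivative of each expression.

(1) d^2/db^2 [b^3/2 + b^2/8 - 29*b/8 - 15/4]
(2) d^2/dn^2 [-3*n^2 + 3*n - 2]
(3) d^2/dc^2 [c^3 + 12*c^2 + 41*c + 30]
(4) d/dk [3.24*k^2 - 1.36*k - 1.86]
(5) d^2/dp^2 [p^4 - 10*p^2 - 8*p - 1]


(1) = 3*b + 1/4
(2) = -6
(3) = 6*c + 24
(4) = 6.48*k - 1.36
(5) = 12*p^2 - 20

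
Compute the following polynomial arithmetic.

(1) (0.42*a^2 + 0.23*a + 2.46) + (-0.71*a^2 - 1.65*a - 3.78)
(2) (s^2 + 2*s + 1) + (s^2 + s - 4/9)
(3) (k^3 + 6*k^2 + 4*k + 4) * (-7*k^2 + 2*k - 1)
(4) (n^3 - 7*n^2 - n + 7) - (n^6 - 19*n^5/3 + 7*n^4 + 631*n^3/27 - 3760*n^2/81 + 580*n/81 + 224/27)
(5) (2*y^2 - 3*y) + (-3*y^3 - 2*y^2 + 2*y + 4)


(1) = -0.29*a^2 - 1.42*a - 1.32
(2) = 2*s^2 + 3*s + 5/9
(3) = -7*k^5 - 40*k^4 - 17*k^3 - 26*k^2 + 4*k - 4
(4) = -n^6 + 19*n^5/3 - 7*n^4 - 604*n^3/27 + 3193*n^2/81 - 661*n/81 - 35/27
(5) = -3*y^3 - y + 4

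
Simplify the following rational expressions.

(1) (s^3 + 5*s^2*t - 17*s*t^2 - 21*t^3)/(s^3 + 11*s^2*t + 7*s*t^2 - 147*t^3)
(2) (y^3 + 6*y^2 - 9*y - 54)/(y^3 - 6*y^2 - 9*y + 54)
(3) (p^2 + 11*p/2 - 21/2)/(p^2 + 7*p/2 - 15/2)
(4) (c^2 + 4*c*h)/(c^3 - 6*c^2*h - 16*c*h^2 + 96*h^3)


(1) = (s + t)/(s + 7*t)
(2) = (y + 6)/(y - 6)
(3) = (p + 7)/(p + 5)
(4) = c/(c^2 - 10*c*h + 24*h^2)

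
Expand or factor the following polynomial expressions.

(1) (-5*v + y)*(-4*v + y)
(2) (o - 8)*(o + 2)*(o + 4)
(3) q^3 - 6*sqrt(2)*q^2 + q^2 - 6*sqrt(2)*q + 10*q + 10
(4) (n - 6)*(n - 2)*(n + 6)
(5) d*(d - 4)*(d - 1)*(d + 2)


(1) = 20*v^2 - 9*v*y + y^2
(2) = o^3 - 2*o^2 - 40*o - 64
(3) = (q + 1)*(q - 5*sqrt(2))*(q - sqrt(2))
(4) = n^3 - 2*n^2 - 36*n + 72
(5) = d^4 - 3*d^3 - 6*d^2 + 8*d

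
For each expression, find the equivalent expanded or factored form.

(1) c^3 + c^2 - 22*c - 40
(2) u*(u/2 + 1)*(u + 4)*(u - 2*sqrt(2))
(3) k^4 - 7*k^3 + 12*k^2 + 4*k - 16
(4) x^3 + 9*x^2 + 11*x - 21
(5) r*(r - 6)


(1) = (c - 5)*(c + 2)*(c + 4)
(2) = u^4/2 - sqrt(2)*u^3 + 3*u^3 - 6*sqrt(2)*u^2 + 4*u^2 - 8*sqrt(2)*u
(3) = (k - 4)*(k - 2)^2*(k + 1)
(4) = (x - 1)*(x + 3)*(x + 7)
(5) = r^2 - 6*r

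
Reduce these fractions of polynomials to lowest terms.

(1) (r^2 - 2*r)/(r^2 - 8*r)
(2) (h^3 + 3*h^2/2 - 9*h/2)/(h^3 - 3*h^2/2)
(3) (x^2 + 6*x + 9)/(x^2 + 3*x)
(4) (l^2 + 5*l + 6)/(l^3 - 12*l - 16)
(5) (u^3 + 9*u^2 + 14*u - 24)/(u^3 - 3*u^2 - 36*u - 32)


(1) = (r - 2)/(r - 8)
(2) = (h + 3)/h
(3) = (x + 3)/x
(4) = (l + 3)/(l^2 - 2*l - 8)
(5) = (u^2 + 5*u - 6)/(u^2 - 7*u - 8)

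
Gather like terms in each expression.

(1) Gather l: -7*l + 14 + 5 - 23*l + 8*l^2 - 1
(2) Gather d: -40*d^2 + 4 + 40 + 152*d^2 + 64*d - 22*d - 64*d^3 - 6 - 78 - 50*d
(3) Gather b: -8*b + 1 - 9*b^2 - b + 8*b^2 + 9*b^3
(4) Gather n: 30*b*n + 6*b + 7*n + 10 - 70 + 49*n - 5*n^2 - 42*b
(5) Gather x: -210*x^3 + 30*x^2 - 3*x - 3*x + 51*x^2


(1) = 8*l^2 - 30*l + 18
(2) = -64*d^3 + 112*d^2 - 8*d - 40
(3) = 9*b^3 - b^2 - 9*b + 1
(4) = -36*b - 5*n^2 + n*(30*b + 56) - 60
(5) = -210*x^3 + 81*x^2 - 6*x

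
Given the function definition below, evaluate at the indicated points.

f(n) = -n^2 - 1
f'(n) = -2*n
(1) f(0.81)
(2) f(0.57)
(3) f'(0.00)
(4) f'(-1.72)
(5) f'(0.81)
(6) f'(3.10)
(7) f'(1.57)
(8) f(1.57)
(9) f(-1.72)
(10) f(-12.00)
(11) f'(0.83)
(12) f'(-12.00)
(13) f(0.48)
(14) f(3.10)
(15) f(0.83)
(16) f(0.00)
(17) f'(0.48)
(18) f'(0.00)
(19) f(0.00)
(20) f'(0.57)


(1) = -1.66
(2) = -1.32
(3) = 0.00
(4) = 3.44
(5) = -1.62
(6) = -6.20
(7) = -3.14
(8) = -3.46
(9) = -3.96
(10) = -145.00
(11) = -1.66
(12) = 24.00
(13) = -1.23
(14) = -10.61
(15) = -1.69
(16) = -1.00
(17) = -0.96
(18) = 0.00
(19) = -1.00
(20) = -1.14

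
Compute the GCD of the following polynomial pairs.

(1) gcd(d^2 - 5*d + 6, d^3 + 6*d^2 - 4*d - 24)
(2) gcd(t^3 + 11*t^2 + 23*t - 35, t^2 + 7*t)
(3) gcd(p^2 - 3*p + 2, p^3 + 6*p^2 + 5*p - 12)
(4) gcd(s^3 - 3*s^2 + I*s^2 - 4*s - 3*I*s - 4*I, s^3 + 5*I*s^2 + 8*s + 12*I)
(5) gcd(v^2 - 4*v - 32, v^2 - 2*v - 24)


(1) = d - 2
(2) = t + 7
(3) = gcd((p - 2)*(p - 1), (p - 1)*(p + 3)*(p + 4)) = p - 1
(4) = s + I
(5) = gcd((v - 8)*(v + 4), (v - 6)*(v + 4)) = v + 4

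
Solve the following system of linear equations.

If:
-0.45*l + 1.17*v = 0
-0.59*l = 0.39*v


Then:
l = 0.00
v = 0.00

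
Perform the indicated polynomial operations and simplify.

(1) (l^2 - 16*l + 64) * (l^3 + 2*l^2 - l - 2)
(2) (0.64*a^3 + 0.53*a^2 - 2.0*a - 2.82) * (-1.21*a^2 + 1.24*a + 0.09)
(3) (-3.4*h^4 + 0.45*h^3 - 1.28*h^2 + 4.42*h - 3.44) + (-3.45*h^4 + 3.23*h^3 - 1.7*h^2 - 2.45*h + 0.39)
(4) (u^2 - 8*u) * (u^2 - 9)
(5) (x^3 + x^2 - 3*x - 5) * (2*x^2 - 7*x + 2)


(1) = l^5 - 14*l^4 + 31*l^3 + 142*l^2 - 32*l - 128
(2) = -0.7744*a^5 + 0.1523*a^4 + 3.1348*a^3 + 0.9799*a^2 - 3.6768*a - 0.2538
(3) = -6.85*h^4 + 3.68*h^3 - 2.98*h^2 + 1.97*h - 3.05
(4) = u^4 - 8*u^3 - 9*u^2 + 72*u
(5) = 2*x^5 - 5*x^4 - 11*x^3 + 13*x^2 + 29*x - 10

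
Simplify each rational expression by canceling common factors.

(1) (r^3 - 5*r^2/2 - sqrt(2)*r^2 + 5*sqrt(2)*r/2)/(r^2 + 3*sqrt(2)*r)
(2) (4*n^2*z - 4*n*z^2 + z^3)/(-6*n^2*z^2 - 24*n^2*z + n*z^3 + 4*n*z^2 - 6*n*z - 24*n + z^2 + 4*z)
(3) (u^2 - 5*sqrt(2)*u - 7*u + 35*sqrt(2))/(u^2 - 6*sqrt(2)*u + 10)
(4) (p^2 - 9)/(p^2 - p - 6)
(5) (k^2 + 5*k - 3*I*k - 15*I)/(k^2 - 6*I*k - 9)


(1) = (2*r^2 + r*(-5 - 2*sqrt(2)) + 5*sqrt(2))/(2*r + 6*sqrt(2))
(2) = (4*n^2*z - 4*n*z^2 + z^3)/(-6*n^2*z^2 - 24*n^2*z + n*z^3 + 4*n*z^2 - 6*n*z - 24*n + z^2 + 4*z)
(3) = (u - 7)/(u - sqrt(2))
(4) = (p + 3)/(p + 2)
(5) = (k + 5)/(k - 3*I)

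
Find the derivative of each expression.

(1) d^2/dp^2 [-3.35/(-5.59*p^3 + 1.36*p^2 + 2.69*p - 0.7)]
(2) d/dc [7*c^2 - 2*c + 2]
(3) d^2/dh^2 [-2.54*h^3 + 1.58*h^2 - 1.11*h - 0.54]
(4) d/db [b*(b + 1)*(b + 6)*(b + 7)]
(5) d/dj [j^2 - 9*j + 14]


(1) = ((9.112 - 112.359*p)*(5.59*p^3 - 1.36*p^2 - 2.69*p + 0.7) + 3.35*(-33.54*p^2 + 5.44*p + 5.38)*(-16.77*p^2 + 2.72*p + 2.69))/(5.59*p^3 - 1.36*p^2 - 2.69*p + 0.7)^3
(2) = 14*c - 2
(3) = 3.16 - 15.24*h
(4) = 4*b^3 + 42*b^2 + 110*b + 42
(5) = 2*j - 9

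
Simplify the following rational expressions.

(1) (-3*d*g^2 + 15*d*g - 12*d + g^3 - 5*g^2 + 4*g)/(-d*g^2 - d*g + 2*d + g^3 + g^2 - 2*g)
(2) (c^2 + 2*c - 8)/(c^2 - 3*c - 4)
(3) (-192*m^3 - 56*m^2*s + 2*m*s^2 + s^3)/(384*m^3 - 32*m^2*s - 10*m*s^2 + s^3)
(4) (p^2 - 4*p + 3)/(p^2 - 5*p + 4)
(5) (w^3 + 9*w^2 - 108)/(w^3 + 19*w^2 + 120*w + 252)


(1) = (3*d*g - 12*d - g^2 + 4*g)/(d*g + 2*d - g^2 - 2*g)
(2) = (c^2 + 2*c - 8)/(c^2 - 3*c - 4)
(3) = (4*m + s)/(-8*m + s)
(4) = (p - 3)/(p - 4)
(5) = (w - 3)/(w + 7)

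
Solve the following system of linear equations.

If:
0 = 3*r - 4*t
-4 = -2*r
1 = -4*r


Then:
No Solution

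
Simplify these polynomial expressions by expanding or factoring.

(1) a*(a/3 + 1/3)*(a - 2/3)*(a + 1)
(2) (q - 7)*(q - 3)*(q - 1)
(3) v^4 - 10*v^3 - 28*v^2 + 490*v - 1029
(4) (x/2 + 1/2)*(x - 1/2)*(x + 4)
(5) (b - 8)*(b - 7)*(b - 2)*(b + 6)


(1) = a^4/3 + 4*a^3/9 - a^2/9 - 2*a/9
(2) = q^3 - 11*q^2 + 31*q - 21
(3) = (v - 7)^2*(v - 3)*(v + 7)
(4) = x^3/2 + 9*x^2/4 + 3*x/4 - 1
(5) = b^4 - 11*b^3 - 16*b^2 + 404*b - 672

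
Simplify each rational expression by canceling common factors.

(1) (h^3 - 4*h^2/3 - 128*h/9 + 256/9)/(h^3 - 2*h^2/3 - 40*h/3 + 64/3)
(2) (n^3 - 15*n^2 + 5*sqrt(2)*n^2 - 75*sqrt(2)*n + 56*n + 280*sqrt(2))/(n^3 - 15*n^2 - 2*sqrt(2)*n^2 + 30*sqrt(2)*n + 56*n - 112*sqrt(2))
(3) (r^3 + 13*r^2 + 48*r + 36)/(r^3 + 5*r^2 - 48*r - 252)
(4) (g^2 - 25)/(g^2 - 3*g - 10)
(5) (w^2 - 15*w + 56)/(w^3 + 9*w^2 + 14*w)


(1) = (3*h - 8)/(3*h - 6)
(2) = (n + 5*sqrt(2))/(n - 2*sqrt(2))
(3) = (r + 1)/(r - 7)
(4) = (g + 5)/(g + 2)
(5) = (w^2 - 15*w + 56)/(w^3 + 9*w^2 + 14*w)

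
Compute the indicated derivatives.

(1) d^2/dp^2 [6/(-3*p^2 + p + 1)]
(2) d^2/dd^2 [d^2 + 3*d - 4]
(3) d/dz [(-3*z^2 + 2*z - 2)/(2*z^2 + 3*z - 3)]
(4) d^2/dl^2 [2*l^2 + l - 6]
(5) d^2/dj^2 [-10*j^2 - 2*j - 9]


(1) = 12*(-9*p^2 + 3*p + (6*p - 1)^2 + 3)/(-3*p^2 + p + 1)^3
(2) = 2
(3) = 13*z*(2 - z)/(4*z^4 + 12*z^3 - 3*z^2 - 18*z + 9)
(4) = 4
(5) = -20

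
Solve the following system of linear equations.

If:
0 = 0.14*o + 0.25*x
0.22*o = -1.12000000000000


Then:
o = -5.09
x = 2.85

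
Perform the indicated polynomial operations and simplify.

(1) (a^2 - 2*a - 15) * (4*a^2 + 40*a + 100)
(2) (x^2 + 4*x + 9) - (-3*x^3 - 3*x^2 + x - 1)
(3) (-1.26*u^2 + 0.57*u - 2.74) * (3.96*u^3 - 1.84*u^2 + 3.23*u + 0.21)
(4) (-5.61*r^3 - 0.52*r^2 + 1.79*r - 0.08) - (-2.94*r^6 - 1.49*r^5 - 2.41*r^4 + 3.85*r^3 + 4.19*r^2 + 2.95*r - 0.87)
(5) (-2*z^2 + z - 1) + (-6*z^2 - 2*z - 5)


(1) = 4*a^4 + 32*a^3 - 40*a^2 - 800*a - 1500
(2) = 3*x^3 + 4*x^2 + 3*x + 10
(3) = -4.9896*u^5 + 4.5756*u^4 - 15.969*u^3 + 6.6181*u^2 - 8.7305*u - 0.5754
(4) = 2.94*r^6 + 1.49*r^5 + 2.41*r^4 - 9.46*r^3 - 4.71*r^2 - 1.16*r + 0.79
(5) = -8*z^2 - z - 6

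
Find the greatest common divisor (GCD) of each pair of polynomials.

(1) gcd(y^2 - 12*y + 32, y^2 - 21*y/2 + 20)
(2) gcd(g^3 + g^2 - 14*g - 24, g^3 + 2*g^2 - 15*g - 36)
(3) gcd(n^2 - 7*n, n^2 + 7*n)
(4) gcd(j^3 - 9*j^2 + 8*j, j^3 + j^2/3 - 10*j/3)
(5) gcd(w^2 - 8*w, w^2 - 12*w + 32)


(1) = gcd((y - 8)*(y - 4), (y - 8)*(y - 5/2)) = y - 8
(2) = gcd((g - 4)*(g + 2)*(g + 3), (g - 4)*(g + 3)^2) = g^2 - g - 12
(3) = gcd(n*(n - 7), n*(n + 7)) = n
(4) = j
(5) = gcd(w*(w - 8), (w - 8)*(w - 4)) = w - 8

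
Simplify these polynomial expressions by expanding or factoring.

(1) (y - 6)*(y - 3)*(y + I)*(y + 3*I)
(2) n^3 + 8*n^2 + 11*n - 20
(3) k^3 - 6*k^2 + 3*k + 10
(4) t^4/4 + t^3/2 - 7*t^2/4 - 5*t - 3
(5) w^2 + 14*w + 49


(1) = y^4 - 9*y^3 + 4*I*y^3 + 15*y^2 - 36*I*y^2 + 27*y + 72*I*y - 54
(2) = (n - 1)*(n + 4)*(n + 5)
(3) = (k - 5)*(k - 2)*(k + 1)
(4) = (t/2 + 1/2)*(t/2 + 1)*(t - 3)*(t + 2)
(5) = (w + 7)^2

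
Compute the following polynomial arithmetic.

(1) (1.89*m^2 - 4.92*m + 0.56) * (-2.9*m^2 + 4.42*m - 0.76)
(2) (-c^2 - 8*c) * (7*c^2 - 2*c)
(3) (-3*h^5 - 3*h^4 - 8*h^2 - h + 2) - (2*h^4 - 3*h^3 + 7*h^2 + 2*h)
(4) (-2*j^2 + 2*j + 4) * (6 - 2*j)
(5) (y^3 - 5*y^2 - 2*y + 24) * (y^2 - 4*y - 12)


(1) = -5.481*m^4 + 22.6218*m^3 - 24.8068*m^2 + 6.2144*m - 0.4256
(2) = -7*c^4 - 54*c^3 + 16*c^2
(3) = -3*h^5 - 5*h^4 + 3*h^3 - 15*h^2 - 3*h + 2
(4) = 4*j^3 - 16*j^2 + 4*j + 24
(5) = y^5 - 9*y^4 + 6*y^3 + 92*y^2 - 72*y - 288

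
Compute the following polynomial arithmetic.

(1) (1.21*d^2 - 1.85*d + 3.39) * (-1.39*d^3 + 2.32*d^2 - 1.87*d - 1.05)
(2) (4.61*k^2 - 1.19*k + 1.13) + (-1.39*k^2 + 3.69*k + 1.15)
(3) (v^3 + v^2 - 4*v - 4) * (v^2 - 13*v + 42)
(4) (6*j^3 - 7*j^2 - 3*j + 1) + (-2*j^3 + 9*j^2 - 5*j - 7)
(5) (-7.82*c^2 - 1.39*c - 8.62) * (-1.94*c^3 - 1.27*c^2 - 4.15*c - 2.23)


(1) = -1.6819*d^5 + 5.3787*d^4 - 11.2668*d^3 + 10.0538*d^2 - 4.3968*d - 3.5595
(2) = 3.22*k^2 + 2.5*k + 2.28
(3) = v^5 - 12*v^4 + 25*v^3 + 90*v^2 - 116*v - 168
(4) = 4*j^3 + 2*j^2 - 8*j - 6
(5) = 15.1708*c^5 + 12.628*c^4 + 50.9411*c^3 + 34.1545*c^2 + 38.8727*c + 19.2226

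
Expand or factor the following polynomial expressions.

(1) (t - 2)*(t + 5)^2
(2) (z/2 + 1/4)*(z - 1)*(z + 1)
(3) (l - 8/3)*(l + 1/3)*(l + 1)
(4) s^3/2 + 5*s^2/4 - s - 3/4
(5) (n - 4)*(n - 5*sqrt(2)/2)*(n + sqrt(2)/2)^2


(1) = t^3 + 8*t^2 + 5*t - 50
(2) = z^3/2 + z^2/4 - z/2 - 1/4
(3) = l^3 - 4*l^2/3 - 29*l/9 - 8/9
(4) = (s/2 + 1/4)*(s - 1)*(s + 3)
(5) = n^4 - 4*n^3 - 3*sqrt(2)*n^3/2 - 9*n^2/2 + 6*sqrt(2)*n^2 - 5*sqrt(2)*n/4 + 18*n + 5*sqrt(2)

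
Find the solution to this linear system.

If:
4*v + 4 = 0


Then:
v = -1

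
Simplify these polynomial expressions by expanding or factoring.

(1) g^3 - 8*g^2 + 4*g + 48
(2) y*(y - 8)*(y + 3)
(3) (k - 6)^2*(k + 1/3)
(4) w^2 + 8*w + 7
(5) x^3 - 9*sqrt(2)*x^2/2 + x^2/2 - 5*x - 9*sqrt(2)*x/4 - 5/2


(1) = (g - 6)*(g - 4)*(g + 2)
(2) = y^3 - 5*y^2 - 24*y
(3) = k^3 - 35*k^2/3 + 32*k + 12
(4) = (w + 1)*(w + 7)
(5) = (x + 1/2)*(x - 5*sqrt(2))*(x + sqrt(2)/2)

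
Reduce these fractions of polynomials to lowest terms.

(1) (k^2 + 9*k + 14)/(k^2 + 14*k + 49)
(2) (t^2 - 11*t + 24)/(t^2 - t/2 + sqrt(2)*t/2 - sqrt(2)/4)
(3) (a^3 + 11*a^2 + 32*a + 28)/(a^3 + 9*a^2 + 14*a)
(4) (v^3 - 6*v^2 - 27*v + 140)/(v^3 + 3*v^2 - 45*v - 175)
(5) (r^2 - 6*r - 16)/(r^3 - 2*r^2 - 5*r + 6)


(1) = (k + 2)/(k + 7)
(2) = (4*t^2 - 44*t + 96)/(4*t^2 + t*(-2 + 2*sqrt(2)) - sqrt(2))
(3) = (a + 2)/a
(4) = (v - 4)/(v + 5)
(5) = (r - 8)/(r^2 - 4*r + 3)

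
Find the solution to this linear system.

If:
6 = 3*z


Then:
z = 2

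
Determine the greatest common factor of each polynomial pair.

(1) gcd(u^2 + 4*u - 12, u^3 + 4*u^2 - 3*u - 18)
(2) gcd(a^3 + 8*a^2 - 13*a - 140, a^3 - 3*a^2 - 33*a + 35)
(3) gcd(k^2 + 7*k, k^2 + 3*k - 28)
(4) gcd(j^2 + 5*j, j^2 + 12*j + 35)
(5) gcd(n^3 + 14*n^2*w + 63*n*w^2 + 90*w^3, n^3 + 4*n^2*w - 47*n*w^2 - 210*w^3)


(1) = u - 2
(2) = gcd((a - 4)*(a + 5)*(a + 7), (a - 7)*(a - 1)*(a + 5)) = a + 5
(3) = gcd(k*(k + 7), (k - 4)*(k + 7)) = k + 7
(4) = gcd(j*(j + 5), (j + 5)*(j + 7)) = j + 5
(5) = n^2 + 11*n*w + 30*w^2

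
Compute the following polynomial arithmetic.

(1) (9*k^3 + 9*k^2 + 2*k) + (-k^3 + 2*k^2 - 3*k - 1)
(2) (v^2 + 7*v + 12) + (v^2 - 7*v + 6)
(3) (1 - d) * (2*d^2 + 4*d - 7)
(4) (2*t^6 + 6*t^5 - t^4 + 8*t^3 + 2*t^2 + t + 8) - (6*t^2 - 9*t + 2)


(1) = 8*k^3 + 11*k^2 - k - 1
(2) = 2*v^2 + 18
(3) = -2*d^3 - 2*d^2 + 11*d - 7
(4) = 2*t^6 + 6*t^5 - t^4 + 8*t^3 - 4*t^2 + 10*t + 6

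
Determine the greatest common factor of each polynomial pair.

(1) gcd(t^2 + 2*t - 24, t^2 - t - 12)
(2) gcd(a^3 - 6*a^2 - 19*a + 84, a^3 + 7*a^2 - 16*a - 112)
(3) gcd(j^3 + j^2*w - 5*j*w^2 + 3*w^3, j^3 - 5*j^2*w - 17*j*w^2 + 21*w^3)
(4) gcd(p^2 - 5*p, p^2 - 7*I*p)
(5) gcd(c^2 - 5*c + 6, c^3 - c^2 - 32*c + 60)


(1) = gcd((t - 4)*(t + 6), (t - 4)*(t + 3)) = t - 4
(2) = a + 4
(3) = -j^2 - 2*j*w + 3*w^2
(4) = p
(5) = gcd((c - 3)*(c - 2), (c - 5)*(c - 2)*(c + 6)) = c - 2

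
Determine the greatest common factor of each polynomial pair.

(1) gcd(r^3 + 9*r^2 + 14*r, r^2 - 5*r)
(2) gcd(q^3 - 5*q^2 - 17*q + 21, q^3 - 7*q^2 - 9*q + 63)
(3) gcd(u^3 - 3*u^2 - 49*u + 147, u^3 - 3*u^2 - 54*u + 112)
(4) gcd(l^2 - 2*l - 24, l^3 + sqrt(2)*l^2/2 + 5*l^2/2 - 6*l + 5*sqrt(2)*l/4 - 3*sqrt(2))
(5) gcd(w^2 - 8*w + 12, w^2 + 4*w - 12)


(1) = gcd(r*(r + 2)*(r + 7), r*(r - 5)) = r
(2) = gcd((q - 7)*(q - 1)*(q + 3), (q - 7)*(q - 3)*(q + 3)) = q^2 - 4*q - 21
(3) = u + 7
(4) = l + 4
(5) = w - 2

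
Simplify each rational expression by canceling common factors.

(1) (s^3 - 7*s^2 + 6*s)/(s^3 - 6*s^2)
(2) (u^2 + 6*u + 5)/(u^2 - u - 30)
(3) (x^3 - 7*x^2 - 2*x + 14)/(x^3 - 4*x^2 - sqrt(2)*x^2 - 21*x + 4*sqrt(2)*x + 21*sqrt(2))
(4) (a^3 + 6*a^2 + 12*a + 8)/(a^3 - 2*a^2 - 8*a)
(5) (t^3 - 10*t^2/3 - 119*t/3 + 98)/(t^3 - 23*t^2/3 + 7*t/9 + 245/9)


(1) = (s - 1)/s
(2) = (u + 1)/(u - 6)
(3) = (x + sqrt(2))/(x + 3)
(4) = (a^2 + 4*a + 4)/(a^2 - 4*a)
(5) = (3*t + 18)/(3*t + 5)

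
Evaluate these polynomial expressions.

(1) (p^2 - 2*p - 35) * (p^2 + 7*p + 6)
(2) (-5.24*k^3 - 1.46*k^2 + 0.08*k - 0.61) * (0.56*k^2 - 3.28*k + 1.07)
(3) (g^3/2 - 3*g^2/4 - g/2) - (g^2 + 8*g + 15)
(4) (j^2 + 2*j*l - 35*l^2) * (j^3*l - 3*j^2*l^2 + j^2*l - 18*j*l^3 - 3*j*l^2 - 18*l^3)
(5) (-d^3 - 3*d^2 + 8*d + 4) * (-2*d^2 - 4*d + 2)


(1) = p^4 + 5*p^3 - 43*p^2 - 257*p - 210
(2) = -2.9344*k^5 + 16.3696*k^4 - 0.7732*k^3 - 2.1662*k^2 + 2.0864*k - 0.6527
(3) = g^3/2 - 7*g^2/4 - 17*g/2 - 15
(4) = j^5*l - j^4*l^2 + j^4*l - 59*j^3*l^3 - j^3*l^2 + 69*j^2*l^4 - 59*j^2*l^3 + 630*j*l^5 + 69*j*l^4 + 630*l^5
(5) = 2*d^5 + 10*d^4 - 6*d^3 - 46*d^2 + 8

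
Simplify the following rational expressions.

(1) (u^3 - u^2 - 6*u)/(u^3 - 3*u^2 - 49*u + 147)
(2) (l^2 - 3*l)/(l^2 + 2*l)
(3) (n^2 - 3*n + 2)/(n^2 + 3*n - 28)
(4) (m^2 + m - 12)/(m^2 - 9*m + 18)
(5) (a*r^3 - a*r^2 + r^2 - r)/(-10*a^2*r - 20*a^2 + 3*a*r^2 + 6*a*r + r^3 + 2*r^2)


(1) = (u^2 + 2*u)/(u^2 - 49)
(2) = (l - 3)/(l + 2)
(3) = (n^2 - 3*n + 2)/(n^2 + 3*n - 28)
(4) = (m + 4)/(m - 6)
(5) = (a*r^3 - a*r^2 + r^2 - r)/(-10*a^2*r - 20*a^2 + 3*a*r^2 + 6*a*r + r^3 + 2*r^2)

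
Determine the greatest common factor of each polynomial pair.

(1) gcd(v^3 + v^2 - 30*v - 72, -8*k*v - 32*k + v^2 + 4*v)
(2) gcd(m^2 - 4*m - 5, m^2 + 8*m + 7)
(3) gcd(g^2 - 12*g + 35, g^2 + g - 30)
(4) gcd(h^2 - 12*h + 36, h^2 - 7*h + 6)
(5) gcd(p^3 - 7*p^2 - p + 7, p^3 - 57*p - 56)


(1) = gcd((v - 6)*(v + 3)*(v + 4), (-8*k + v)*(v + 4)) = v + 4
(2) = m + 1
(3) = g - 5
(4) = h - 6
(5) = p + 1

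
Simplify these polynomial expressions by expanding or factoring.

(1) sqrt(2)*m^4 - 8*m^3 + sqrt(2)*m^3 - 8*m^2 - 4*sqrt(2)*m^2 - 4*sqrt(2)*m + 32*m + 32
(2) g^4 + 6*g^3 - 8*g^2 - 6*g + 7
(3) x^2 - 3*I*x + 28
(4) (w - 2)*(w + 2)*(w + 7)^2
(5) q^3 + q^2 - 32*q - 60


(1) = (m - 2)*(m + 2)*(m - 4*sqrt(2))*(sqrt(2)*m + sqrt(2))
(2) = (g - 1)^2*(g + 1)*(g + 7)
(3) = (x - 7*I)*(x + 4*I)
(4) = w^4 + 14*w^3 + 45*w^2 - 56*w - 196
(5) = (q - 6)*(q + 2)*(q + 5)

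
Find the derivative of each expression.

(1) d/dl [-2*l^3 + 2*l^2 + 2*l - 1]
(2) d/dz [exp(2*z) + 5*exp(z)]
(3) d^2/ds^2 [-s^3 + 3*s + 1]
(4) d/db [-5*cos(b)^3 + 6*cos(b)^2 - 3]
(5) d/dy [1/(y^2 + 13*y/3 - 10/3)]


(1) = -6*l^2 + 4*l + 2
(2) = (2*exp(z) + 5)*exp(z)
(3) = -6*s
(4) = 3*(5*cos(b) - 4)*sin(b)*cos(b)
(5) = 3*(-6*y - 13)/(3*y^2 + 13*y - 10)^2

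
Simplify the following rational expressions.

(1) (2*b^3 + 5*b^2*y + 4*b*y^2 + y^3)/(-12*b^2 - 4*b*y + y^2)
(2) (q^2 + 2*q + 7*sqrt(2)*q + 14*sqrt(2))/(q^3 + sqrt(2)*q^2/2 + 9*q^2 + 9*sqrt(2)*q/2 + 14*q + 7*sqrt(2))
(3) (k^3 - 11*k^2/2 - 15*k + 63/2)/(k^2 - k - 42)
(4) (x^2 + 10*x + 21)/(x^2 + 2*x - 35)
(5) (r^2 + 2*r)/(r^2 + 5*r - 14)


(1) = (b^2 + 2*b*y + y^2)/(-6*b + y)
(2) = (2*q + 14*sqrt(2))/(2*q^2 + q*(sqrt(2) + 14) + 7*sqrt(2))
(3) = (2*k^2 + 3*k - 9)/(2*k + 12)
(4) = (x + 3)/(x - 5)
(5) = (r^2 + 2*r)/(r^2 + 5*r - 14)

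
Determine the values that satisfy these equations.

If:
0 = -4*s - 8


Then:
s = -2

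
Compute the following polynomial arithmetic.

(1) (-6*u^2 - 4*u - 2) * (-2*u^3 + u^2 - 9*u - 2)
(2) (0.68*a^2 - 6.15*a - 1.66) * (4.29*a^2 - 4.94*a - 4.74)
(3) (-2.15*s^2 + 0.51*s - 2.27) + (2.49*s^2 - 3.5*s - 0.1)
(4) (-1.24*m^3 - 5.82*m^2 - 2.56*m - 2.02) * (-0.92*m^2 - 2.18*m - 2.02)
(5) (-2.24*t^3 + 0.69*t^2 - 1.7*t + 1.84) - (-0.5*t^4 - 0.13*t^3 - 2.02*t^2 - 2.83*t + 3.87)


(1) = 12*u^5 + 2*u^4 + 54*u^3 + 46*u^2 + 26*u + 4
(2) = 2.9172*a^4 - 29.7427*a^3 + 20.0364*a^2 + 37.3514*a + 7.8684
(3) = 0.34*s^2 - 2.99*s - 2.37
(4) = 1.1408*m^5 + 8.0576*m^4 + 17.5476*m^3 + 19.1956*m^2 + 9.5748*m + 4.0804
(5) = 0.5*t^4 - 2.11*t^3 + 2.71*t^2 + 1.13*t - 2.03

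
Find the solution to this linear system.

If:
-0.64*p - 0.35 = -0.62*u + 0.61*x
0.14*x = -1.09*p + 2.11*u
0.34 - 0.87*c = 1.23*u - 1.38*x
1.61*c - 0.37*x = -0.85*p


Then:
c = 0.14
p = -0.42
u = -0.24
x = -0.38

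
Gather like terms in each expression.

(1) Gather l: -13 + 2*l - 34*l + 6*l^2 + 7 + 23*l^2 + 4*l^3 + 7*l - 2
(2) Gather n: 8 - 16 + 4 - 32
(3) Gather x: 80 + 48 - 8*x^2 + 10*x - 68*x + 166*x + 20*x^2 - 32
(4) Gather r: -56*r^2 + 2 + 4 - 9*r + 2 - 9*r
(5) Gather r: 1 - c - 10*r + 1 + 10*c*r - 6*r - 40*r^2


(1) = 4*l^3 + 29*l^2 - 25*l - 8
(2) = -36
(3) = 12*x^2 + 108*x + 96
(4) = -56*r^2 - 18*r + 8
(5) = -c - 40*r^2 + r*(10*c - 16) + 2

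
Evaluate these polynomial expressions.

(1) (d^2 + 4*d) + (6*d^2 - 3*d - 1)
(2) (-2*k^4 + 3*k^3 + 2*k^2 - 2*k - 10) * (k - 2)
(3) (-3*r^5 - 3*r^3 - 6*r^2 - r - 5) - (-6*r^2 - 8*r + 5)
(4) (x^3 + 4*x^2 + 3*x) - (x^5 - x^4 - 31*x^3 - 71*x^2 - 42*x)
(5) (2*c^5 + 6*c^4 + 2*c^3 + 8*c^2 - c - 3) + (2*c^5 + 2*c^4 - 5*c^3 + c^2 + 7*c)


(1) = 7*d^2 + d - 1
(2) = -2*k^5 + 7*k^4 - 4*k^3 - 6*k^2 - 6*k + 20
(3) = -3*r^5 - 3*r^3 + 7*r - 10
(4) = -x^5 + x^4 + 32*x^3 + 75*x^2 + 45*x
(5) = 4*c^5 + 8*c^4 - 3*c^3 + 9*c^2 + 6*c - 3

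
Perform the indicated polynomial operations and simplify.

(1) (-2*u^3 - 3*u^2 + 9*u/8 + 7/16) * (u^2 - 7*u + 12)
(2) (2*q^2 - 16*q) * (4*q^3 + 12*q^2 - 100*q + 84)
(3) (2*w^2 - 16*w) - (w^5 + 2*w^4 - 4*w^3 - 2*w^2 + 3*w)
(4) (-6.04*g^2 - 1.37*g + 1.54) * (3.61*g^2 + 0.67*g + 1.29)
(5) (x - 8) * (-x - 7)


(1) = -2*u^5 + 11*u^4 - 15*u^3/8 - 695*u^2/16 + 167*u/16 + 21/4
(2) = 8*q^5 - 40*q^4 - 392*q^3 + 1768*q^2 - 1344*q
(3) = -w^5 - 2*w^4 + 4*w^3 + 4*w^2 - 19*w
(4) = -21.8044*g^4 - 8.9925*g^3 - 3.1501*g^2 - 0.7355*g + 1.9866
(5) = -x^2 + x + 56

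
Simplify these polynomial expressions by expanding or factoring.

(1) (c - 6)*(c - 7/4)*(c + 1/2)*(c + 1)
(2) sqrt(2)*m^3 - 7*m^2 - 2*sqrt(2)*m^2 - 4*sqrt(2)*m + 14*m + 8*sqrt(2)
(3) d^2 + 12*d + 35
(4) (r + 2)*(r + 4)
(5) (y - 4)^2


(1) = c^4 - 25*c^3/4 - 5*c^2/8 + 95*c/8 + 21/4
(2) = (m - 2)*(m - 4*sqrt(2))*(sqrt(2)*m + 1)
(3) = (d + 5)*(d + 7)
(4) = r^2 + 6*r + 8
(5) = y^2 - 8*y + 16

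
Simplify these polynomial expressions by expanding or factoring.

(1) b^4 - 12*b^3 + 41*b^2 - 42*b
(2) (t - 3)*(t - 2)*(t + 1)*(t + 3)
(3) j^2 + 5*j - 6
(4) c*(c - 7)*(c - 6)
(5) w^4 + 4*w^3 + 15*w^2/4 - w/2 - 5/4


(1) = b*(b - 7)*(b - 3)*(b - 2)
(2) = t^4 - t^3 - 11*t^2 + 9*t + 18
(3) = (j - 1)*(j + 6)
(4) = c^3 - 13*c^2 + 42*c
(5) = (w - 1/2)*(w + 1)^2*(w + 5/2)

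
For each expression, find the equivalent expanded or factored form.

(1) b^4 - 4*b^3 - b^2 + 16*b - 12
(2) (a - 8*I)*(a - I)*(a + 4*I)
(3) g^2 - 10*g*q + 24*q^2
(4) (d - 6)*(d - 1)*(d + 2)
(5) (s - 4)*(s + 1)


(1) = (b - 3)*(b - 2)*(b - 1)*(b + 2)
(2) = a^3 - 5*I*a^2 + 28*a - 32*I
(3) = (g - 6*q)*(g - 4*q)
(4) = d^3 - 5*d^2 - 8*d + 12
(5) = s^2 - 3*s - 4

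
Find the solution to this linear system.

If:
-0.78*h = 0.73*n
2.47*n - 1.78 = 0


Then:
h = -0.67
n = 0.72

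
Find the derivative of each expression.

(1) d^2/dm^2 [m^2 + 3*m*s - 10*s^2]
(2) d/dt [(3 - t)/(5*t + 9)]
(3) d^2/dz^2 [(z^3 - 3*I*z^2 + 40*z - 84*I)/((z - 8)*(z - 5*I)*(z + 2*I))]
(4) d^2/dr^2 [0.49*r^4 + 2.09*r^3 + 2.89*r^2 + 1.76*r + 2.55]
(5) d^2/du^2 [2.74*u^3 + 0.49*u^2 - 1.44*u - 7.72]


(1) = 2
(2) = -24/(5*t + 9)^2
(3) = (16*z^6 + z^5*(180 - 144*I) + z^4*(-1392 - 1548*I) + z^3*(-1332 + 9744*I) + z^2*(65568 - 32760*I) + z*(-227088 - 93888*I) + 104320 + 302688*I)/(z^9 + z^8*(-24 - 9*I) + z^7*(195 + 216*I) + z^6*(-584 - 1881*I) + z^5*(606 + 8280*I) + z^4*(-2256 - 30276*I) + z^3*(6760 + 99936*I) + z^2*(-39360 - 172800*I) + z*(192000 + 460800*I) - 512000)
(4) = 5.88*r^2 + 12.54*r + 5.78
(5) = 16.44*u + 0.98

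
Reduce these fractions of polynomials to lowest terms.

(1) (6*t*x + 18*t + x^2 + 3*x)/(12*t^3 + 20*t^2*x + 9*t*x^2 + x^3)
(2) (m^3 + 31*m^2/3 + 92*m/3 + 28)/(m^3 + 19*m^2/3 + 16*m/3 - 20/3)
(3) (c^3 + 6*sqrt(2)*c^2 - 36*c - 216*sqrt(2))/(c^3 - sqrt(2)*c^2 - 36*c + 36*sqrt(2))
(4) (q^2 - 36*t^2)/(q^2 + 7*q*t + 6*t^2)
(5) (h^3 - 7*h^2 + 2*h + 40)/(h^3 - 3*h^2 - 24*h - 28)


(1) = (x + 3)/(2*t^2 + 3*t*x + x^2)
(2) = (3*m^2 + 25*m + 42)/(3*m^2 + 13*m - 10)
(3) = (c + 6*sqrt(2))/(c - sqrt(2))
(4) = (q - 6*t)/(q + t)
(5) = (h^2 - 9*h + 20)/(h^2 - 5*h - 14)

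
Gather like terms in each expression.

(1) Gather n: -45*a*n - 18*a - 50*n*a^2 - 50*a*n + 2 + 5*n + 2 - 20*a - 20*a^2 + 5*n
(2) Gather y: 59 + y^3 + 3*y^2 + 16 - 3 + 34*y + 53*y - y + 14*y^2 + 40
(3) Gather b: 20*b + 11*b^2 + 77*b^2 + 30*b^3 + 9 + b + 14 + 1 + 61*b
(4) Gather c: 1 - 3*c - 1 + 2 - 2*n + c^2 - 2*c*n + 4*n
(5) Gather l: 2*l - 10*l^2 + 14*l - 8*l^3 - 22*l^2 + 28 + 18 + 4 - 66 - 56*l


(1) = -20*a^2 - 38*a + n*(-50*a^2 - 95*a + 10) + 4
(2) = y^3 + 17*y^2 + 86*y + 112
(3) = 30*b^3 + 88*b^2 + 82*b + 24
(4) = c^2 + c*(-2*n - 3) + 2*n + 2
(5) = -8*l^3 - 32*l^2 - 40*l - 16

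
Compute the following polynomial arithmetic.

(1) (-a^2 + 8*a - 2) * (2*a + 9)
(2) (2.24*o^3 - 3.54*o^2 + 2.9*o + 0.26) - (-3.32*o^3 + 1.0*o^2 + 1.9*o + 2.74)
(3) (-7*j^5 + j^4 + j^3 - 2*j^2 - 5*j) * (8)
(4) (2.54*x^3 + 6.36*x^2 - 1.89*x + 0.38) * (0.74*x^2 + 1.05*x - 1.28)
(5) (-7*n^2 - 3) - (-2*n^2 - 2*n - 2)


(1) = -2*a^3 + 7*a^2 + 68*a - 18
(2) = 5.56*o^3 - 4.54*o^2 + 1.0*o - 2.48
(3) = -56*j^5 + 8*j^4 + 8*j^3 - 16*j^2 - 40*j
(4) = 1.8796*x^5 + 7.3734*x^4 + 2.0282*x^3 - 9.8441*x^2 + 2.8182*x - 0.4864
(5) = -5*n^2 + 2*n - 1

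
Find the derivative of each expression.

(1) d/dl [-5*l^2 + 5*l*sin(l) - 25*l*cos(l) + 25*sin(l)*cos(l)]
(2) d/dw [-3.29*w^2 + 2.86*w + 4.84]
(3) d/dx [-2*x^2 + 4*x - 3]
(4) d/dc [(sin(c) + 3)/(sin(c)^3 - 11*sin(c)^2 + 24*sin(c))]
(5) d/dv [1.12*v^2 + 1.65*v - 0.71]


(1) = 25*l*sin(l) + 5*l*cos(l) - 10*l + 5*sin(l) - 25*cos(l) + 25*cos(2*l)
(2) = 2.86 - 6.58*w
(3) = 4 - 4*x
(4) = 2*(-sin(c)^3 + sin(c)^2 + 33*sin(c) - 36)*cos(c)/((sin(c) - 8)^2*(sin(c) - 3)^2*sin(c)^2)
(5) = 2.24*v + 1.65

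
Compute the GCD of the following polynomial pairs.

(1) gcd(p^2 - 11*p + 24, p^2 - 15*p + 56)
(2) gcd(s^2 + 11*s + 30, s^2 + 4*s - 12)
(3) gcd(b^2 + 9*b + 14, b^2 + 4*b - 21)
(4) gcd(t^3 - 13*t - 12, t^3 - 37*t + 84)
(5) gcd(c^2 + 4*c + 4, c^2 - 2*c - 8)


(1) = gcd((p - 8)*(p - 3), (p - 8)*(p - 7)) = p - 8
(2) = s + 6
(3) = b + 7
(4) = t - 4
(5) = gcd((c + 2)^2, (c - 4)*(c + 2)) = c + 2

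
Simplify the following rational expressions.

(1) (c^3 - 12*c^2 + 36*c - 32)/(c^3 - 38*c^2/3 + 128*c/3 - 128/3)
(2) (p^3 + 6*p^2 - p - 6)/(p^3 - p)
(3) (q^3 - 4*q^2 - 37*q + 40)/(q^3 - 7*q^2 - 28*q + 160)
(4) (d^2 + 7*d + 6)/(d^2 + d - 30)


(1) = (3*c - 6)/(3*c - 8)
(2) = (p + 6)/p
(3) = (q - 1)/(q - 4)
(4) = (d + 1)/(d - 5)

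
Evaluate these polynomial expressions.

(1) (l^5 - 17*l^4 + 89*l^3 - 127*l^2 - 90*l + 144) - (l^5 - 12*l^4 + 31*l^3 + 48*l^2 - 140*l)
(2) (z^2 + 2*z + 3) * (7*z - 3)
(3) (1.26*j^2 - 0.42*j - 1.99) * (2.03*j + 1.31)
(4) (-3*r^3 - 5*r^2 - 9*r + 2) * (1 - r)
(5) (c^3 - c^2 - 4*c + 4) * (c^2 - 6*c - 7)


(1) = -5*l^4 + 58*l^3 - 175*l^2 + 50*l + 144
(2) = 7*z^3 + 11*z^2 + 15*z - 9
(3) = 2.5578*j^3 + 0.798*j^2 - 4.5899*j - 2.6069
(4) = 3*r^4 + 2*r^3 + 4*r^2 - 11*r + 2
(5) = c^5 - 7*c^4 - 5*c^3 + 35*c^2 + 4*c - 28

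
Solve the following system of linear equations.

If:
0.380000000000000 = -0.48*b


Then:
b = -0.79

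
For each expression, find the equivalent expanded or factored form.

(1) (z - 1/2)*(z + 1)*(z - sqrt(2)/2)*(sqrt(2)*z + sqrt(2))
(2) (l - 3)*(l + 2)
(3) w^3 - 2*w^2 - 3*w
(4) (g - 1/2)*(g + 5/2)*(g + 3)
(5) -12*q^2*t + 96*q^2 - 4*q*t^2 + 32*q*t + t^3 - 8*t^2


(1) = sqrt(2)*z^4 - z^3 + 3*sqrt(2)*z^3/2 - 3*z^2/2 - sqrt(2)*z/2 + 1/2
(2) = l^2 - l - 6
(3) = w*(w - 3)*(w + 1)
(4) = g^3 + 5*g^2 + 19*g/4 - 15/4
(5) = (-6*q + t)*(2*q + t)*(t - 8)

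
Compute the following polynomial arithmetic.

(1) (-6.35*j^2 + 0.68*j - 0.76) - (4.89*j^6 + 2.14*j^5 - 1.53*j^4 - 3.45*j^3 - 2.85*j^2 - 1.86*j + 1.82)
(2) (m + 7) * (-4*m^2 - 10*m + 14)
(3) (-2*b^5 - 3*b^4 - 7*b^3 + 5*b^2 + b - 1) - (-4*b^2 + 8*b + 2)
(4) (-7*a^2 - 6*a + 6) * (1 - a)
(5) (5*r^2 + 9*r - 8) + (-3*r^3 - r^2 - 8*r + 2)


(1) = -4.89*j^6 - 2.14*j^5 + 1.53*j^4 + 3.45*j^3 - 3.5*j^2 + 2.54*j - 2.58
(2) = -4*m^3 - 38*m^2 - 56*m + 98
(3) = -2*b^5 - 3*b^4 - 7*b^3 + 9*b^2 - 7*b - 3
(4) = 7*a^3 - a^2 - 12*a + 6
(5) = -3*r^3 + 4*r^2 + r - 6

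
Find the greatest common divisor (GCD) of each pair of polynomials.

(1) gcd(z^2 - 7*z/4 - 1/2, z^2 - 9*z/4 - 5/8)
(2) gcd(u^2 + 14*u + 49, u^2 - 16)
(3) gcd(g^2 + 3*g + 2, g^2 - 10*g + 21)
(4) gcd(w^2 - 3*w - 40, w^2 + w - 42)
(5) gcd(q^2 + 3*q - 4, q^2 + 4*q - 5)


(1) = z + 1/4
(2) = 1
(3) = gcd((g + 1)*(g + 2), (g - 7)*(g - 3)) = 1
(4) = 1
(5) = q - 1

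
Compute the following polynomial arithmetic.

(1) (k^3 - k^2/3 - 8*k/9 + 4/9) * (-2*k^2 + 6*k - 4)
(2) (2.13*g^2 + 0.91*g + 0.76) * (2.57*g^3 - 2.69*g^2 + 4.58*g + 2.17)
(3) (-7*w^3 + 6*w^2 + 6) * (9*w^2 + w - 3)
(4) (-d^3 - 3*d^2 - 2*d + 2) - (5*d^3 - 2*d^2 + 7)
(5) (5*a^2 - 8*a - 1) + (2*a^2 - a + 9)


(1) = -2*k^5 + 20*k^4/3 - 38*k^3/9 - 44*k^2/9 + 56*k/9 - 16/9
(2) = 5.4741*g^5 - 3.391*g^4 + 9.2607*g^3 + 6.7455*g^2 + 5.4555*g + 1.6492
(3) = -63*w^5 + 47*w^4 + 27*w^3 + 36*w^2 + 6*w - 18
(4) = -6*d^3 - d^2 - 2*d - 5
(5) = 7*a^2 - 9*a + 8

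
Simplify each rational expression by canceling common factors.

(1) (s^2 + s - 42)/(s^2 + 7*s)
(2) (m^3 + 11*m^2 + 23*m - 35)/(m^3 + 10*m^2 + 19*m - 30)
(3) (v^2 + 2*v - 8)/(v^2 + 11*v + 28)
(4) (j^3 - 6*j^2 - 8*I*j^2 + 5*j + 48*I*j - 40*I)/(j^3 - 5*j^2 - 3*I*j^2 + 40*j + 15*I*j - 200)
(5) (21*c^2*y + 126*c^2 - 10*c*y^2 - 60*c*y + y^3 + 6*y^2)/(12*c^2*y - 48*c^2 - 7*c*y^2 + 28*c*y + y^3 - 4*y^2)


(1) = (s - 6)/s
(2) = (m + 7)/(m + 6)
(3) = (v - 2)/(v + 7)
(4) = (j - 1)/(j + 5*I)
(5) = (-7*c*y - 42*c + y^2 + 6*y)/(-4*c*y + 16*c + y^2 - 4*y)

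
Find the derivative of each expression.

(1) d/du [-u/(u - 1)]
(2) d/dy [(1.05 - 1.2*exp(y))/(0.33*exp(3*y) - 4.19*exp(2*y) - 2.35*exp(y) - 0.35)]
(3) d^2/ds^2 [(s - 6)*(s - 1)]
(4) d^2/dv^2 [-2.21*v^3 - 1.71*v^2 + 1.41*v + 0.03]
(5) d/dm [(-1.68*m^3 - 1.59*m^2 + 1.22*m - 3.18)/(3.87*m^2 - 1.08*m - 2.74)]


(1) = (u - 1)^(-2)
(2) = (0.792*exp(3*y) - 6.0675*exp(2*y) + 8.799*exp(y) + 2.8875)*exp(y)/(0.1089*exp(6*y) - 2.7654*exp(5*y) + 16.0051*exp(4*y) + 19.462*exp(3*y) + 8.4555*exp(2*y) + 1.645*exp(y) + 0.1225)
(3) = 2
(4) = -13.26*v - 3.42
(5) = (-6.5016*m^4 + 3.6288*m^3 + 10.8054*m^2 + 33.3264*m - 6.7772)/(14.9769*m^4 - 8.3592*m^3 - 20.0412*m^2 + 5.9184*m + 7.5076)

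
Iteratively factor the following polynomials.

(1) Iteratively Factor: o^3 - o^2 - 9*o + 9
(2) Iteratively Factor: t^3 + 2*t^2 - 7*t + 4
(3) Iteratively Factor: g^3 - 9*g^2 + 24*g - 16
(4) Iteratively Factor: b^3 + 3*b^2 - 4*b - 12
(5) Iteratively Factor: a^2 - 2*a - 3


(1) = (o + 3)*(o^2 - 4*o + 3) = (o - 1)*(o + 3)*(o - 3)
(2) = (t + 4)*(t^2 - 2*t + 1) = (t - 1)*(t + 4)*(t - 1)
(3) = (g - 4)*(g^2 - 5*g + 4) = (g - 4)*(g - 1)*(g - 4)
(4) = (b + 2)*(b^2 + b - 6) = (b + 2)*(b + 3)*(b - 2)
(5) = (a - 3)*(a + 1)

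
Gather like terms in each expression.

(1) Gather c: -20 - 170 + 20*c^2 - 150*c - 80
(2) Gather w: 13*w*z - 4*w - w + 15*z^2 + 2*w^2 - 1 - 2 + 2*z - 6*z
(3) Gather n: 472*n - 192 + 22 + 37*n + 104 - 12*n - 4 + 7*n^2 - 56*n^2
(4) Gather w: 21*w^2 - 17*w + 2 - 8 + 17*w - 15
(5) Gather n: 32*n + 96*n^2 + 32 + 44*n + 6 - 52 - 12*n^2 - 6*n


(1) = 20*c^2 - 150*c - 270
(2) = 2*w^2 + w*(13*z - 5) + 15*z^2 - 4*z - 3
(3) = -49*n^2 + 497*n - 70
(4) = 21*w^2 - 21
(5) = 84*n^2 + 70*n - 14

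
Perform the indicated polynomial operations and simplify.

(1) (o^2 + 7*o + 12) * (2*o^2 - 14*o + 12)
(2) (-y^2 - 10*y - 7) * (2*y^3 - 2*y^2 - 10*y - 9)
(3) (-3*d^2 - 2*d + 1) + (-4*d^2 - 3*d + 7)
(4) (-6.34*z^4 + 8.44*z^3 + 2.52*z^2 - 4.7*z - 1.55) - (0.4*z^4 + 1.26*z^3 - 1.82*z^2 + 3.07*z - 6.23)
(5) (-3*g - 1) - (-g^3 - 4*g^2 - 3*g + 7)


(1) = 2*o^4 - 62*o^2 - 84*o + 144
(2) = -2*y^5 - 18*y^4 + 16*y^3 + 123*y^2 + 160*y + 63
(3) = -7*d^2 - 5*d + 8
(4) = -6.74*z^4 + 7.18*z^3 + 4.34*z^2 - 7.77*z + 4.68
(5) = g^3 + 4*g^2 - 8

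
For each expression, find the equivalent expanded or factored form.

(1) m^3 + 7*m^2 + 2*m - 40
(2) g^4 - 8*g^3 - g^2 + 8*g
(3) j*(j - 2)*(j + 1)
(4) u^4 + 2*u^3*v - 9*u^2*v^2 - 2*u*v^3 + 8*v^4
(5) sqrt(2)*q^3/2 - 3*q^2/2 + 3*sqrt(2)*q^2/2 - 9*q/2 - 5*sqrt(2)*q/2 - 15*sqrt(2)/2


(1) = (m - 2)*(m + 4)*(m + 5)
(2) = g*(g - 8)*(g - 1)*(g + 1)
(3) = j^3 - j^2 - 2*j
(4) = (u - 2*v)*(u - v)*(u + v)*(u + 4*v)
(5) = (q + 3)*(q - 5*sqrt(2)/2)*(sqrt(2)*q/2 + 1)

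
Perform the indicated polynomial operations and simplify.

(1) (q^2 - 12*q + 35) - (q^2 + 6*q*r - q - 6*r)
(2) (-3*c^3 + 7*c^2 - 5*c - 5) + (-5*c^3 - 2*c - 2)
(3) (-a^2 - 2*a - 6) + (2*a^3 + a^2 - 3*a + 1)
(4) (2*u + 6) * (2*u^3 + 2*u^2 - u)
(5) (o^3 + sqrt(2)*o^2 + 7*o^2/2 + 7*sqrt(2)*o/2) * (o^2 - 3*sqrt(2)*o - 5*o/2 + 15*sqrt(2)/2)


(1) = -6*q*r - 11*q + 6*r + 35
(2) = -8*c^3 + 7*c^2 - 7*c - 7
(3) = 2*a^3 - 5*a - 5
(4) = 4*u^4 + 16*u^3 + 10*u^2 - 6*u
(5) = o^5 - 2*sqrt(2)*o^4 + o^4 - 59*o^3/4 - 2*sqrt(2)*o^3 - 6*o^2 + 35*sqrt(2)*o^2/2 + 105*o/2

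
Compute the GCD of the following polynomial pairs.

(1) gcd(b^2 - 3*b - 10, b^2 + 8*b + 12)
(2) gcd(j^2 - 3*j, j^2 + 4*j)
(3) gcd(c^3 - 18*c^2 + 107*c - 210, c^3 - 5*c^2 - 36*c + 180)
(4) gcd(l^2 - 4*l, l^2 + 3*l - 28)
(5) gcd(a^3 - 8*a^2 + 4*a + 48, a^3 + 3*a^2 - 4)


(1) = b + 2
(2) = j
(3) = gcd((c - 7)*(c - 6)*(c - 5), (c - 6)*(c - 5)*(c + 6)) = c^2 - 11*c + 30
(4) = gcd(l*(l - 4), (l - 4)*(l + 7)) = l - 4
(5) = a + 2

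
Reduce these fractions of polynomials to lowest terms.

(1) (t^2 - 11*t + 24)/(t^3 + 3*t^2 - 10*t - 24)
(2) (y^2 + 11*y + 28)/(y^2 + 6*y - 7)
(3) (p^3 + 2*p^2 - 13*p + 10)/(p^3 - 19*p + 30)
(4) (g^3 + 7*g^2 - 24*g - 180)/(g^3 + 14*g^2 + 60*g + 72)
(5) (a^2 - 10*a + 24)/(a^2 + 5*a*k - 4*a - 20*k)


(1) = (t - 8)/(t^2 + 6*t + 8)
(2) = (y + 4)/(y - 1)
(3) = (p - 1)/(p - 3)
(4) = (g - 5)/(g + 2)
(5) = (a - 6)/(a + 5*k)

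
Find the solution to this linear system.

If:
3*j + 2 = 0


Then:
j = -2/3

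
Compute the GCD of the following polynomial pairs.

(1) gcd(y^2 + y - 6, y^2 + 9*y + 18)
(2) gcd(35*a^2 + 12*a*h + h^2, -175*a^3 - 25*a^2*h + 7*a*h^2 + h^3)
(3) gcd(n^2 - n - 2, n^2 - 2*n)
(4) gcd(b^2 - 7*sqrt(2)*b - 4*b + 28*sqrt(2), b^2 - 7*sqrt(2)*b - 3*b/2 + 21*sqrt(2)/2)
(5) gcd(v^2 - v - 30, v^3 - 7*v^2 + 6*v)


(1) = gcd((y - 2)*(y + 3), (y + 3)*(y + 6)) = y + 3
(2) = 35*a^2 + 12*a*h + h^2
(3) = n - 2
(4) = gcd((b - 4)*(b - 7*sqrt(2)), (b - 3/2)*(b - 7*sqrt(2))) = b - 7*sqrt(2)
(5) = v - 6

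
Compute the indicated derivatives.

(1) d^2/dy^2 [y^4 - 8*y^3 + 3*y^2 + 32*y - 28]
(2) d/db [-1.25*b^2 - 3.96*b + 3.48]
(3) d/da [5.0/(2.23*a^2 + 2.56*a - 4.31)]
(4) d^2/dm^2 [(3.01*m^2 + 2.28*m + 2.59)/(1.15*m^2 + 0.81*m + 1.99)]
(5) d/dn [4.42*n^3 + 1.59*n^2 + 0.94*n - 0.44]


(1) = 12*y^2 - 48*y + 6
(2) = -2.5*b - 3.96
(3) = (-22.3*a - 12.8)/(2.23*a^2 + 2.56*a - 4.31)^2
(4) = (0.42297*m^3 - 20.77866*m^2 - 16.83117*m + 8.033706)/(1.520875*m^6 + 3.213675*m^5 + 10.15887*m^4 + 11.653551*m^3 + 17.579262*m^2 + 9.623043*m + 7.880599)
(5) = 13.26*n^2 + 3.18*n + 0.94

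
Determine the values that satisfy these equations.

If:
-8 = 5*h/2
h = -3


Then:
No Solution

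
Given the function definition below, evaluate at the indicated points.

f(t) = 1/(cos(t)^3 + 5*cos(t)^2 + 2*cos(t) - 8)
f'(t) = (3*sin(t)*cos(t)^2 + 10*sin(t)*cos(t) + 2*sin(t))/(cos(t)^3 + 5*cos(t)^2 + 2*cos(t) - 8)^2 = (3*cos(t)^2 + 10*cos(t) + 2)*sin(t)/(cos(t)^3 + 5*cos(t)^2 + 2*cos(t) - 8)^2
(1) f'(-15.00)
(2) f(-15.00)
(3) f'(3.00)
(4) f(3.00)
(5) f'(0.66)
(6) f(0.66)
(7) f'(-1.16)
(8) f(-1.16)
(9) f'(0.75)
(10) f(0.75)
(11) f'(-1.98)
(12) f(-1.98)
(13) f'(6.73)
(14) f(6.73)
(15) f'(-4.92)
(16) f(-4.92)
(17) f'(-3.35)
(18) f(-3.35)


(1) = 0.05
(2) = -0.14
(3) = -0.02
(4) = -0.17
(5) = 0.92
(6) = -0.36
(7) = -0.15
(8) = -0.16
(9) = 0.62
(10) = -0.29
(11) = 0.02
(12) = -0.12
(13) = 2.98
(14) = -0.72
(15) = 0.08
(16) = -0.14
(17) = -0.03
(18) = -0.16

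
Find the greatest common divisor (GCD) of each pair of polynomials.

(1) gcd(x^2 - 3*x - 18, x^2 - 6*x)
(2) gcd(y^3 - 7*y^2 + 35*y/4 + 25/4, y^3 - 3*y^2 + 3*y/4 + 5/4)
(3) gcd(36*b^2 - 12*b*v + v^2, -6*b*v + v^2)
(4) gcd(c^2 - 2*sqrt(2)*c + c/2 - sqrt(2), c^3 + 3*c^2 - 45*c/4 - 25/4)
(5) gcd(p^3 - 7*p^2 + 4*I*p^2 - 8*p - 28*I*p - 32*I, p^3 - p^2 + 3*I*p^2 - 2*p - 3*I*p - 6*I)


(1) = x - 6
(2) = y^2 - 2*y - 5/4
(3) = -6*b + v
(4) = c + 1/2
(5) = p + 1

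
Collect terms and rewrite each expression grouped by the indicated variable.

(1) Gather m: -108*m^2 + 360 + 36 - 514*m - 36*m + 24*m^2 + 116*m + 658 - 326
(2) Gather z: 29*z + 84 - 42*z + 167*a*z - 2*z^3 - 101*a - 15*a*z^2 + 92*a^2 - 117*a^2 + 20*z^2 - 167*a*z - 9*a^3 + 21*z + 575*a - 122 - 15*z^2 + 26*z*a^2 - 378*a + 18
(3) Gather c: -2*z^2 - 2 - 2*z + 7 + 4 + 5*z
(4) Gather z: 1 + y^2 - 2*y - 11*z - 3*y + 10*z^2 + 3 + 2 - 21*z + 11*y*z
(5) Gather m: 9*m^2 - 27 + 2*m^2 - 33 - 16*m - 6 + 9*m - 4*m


(1) = -84*m^2 - 434*m + 728
(2) = -9*a^3 - 25*a^2 + 96*a - 2*z^3 + z^2*(5 - 15*a) + z*(26*a^2 + 8) - 20
(3) = -2*z^2 + 3*z + 9
(4) = y^2 - 5*y + 10*z^2 + z*(11*y - 32) + 6
(5) = 11*m^2 - 11*m - 66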